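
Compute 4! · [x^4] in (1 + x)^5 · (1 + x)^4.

3024

The EGF product rule gives c_4 = Σ_{k_1+k_2=4} C(4; k_1,k_2) · ∏ g_i(k_i), where (1+x)^5 gives the falling factorial (5)_k; (1+x)^4 gives the falling factorial (4)_k.
g_1(k) for k = 0…4: 1, 5, 20, 60, 120.
g_2(k) for k = 0…4: 1, 4, 12, 24, 24.
c_4 = Σ_k C(4,k)·g_1(k)·g_2(4−k) = 1·1·24 + 4·5·24 + 6·20·12 + 4·60·4 + 1·120·1 = 24 + 480 + 1440 + 960 + 120 = 3024.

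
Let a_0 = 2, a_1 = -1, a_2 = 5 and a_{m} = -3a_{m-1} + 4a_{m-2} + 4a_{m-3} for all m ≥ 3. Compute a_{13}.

The ordinary generating function has denominator 1 + 3x - 4x^2 - 4x^3.
Iterating the recurrence: a_0,…,a_{13} = 2, -1, 5, -11, 49, -171, 665, -2483, 9425, -35547, 134409, -507715, 1918593, -7249003.

-7249003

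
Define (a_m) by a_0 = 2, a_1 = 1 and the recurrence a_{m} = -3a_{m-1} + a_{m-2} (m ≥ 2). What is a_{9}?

The ordinary generating function has denominator 1 + 3z - z^2.
Iterating the recurrence: a_0,…,a_{9} = 2, 1, -1, 4, -13, 43, -142, 469, -1549, 5116.

5116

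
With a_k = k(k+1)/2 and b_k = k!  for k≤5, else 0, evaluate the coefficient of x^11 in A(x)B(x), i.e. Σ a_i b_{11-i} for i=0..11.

Write out a_i and b_{11-i} for i = 0,…,11 and sum the products.
Σ = 0·0 + 1·0 + 3·0 + 6·0 + 10·0 + 15·0 + 21·120 + 28·24 + 36·6 + 45·2 + 55·1 + 66·1 = 3619.

3619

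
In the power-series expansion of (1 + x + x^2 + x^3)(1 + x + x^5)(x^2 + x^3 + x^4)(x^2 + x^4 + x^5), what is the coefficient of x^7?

10

(1 + x + x^2 + x^3) has coefficients 1,1,1,1 for degrees 0…3.
(1 + x + x^5) has coefficients 1,1,0,0,0,1,0,0 for degrees 0…7.
Multiplying by (x^2 + x^3 + x^4) gives running coefficients 0,0,1,2,2,1,0,1 for degrees 0…7.
Finally multiplying by (x^2 + x^4 + x^5), the product of all factors after the first has coefficients 0,0,0,0,1,2,3,4 for degrees 0…7.
[x^7] = 1·4 + 1·3 + 1·2 + 1·1 = 10.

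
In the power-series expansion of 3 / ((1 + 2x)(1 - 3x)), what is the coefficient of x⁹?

Partial fractions give a closed form: a_n = (6/5)·(-2)^n + (9/5)·3^n.
At n = 9: a_9 = 34815.

34815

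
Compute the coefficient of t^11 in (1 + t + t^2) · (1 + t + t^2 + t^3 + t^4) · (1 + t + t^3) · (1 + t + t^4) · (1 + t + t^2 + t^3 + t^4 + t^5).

(1 + t + t^2) has coefficients 1,1,1 for degrees 0…2.
(1 + t + t^2 + t^3 + t^4) has coefficients 1,1,1,1,1,0,0,0,0,0,0,0 for degrees 0…11.
Multiplying by (1 + t + t^3) gives running coefficients 1,2,2,3,3,2,1,1,0,0,0,0 for degrees 0…11.
Multiplying by (1 + t + t^4) gives running coefficients 1,3,4,5,7,7,5,5,4,2,1,1 for degrees 0…11.
Finally multiplying by (1 + t + t^2 + t^3 + t^4 + t^5), the product of all factors after the first has coefficients 1,4,8,13,20,27,31,33,33,30,24,18 for degrees 0…11.
[t^11] = 1·18 + 1·24 + 1·30 = 72.

72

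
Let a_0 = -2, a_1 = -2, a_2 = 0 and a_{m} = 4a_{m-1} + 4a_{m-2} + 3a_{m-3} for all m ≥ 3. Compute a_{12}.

-21713858

The ordinary generating function has denominator 1 - 4x - 4x^2 - 3x^3.
Iterating the recurrence: a_0,…,a_{12} = -2, -2, 0, -14, -62, -304, -1506, -7426, -36640, -180782, -891966, -4400912, -21713858.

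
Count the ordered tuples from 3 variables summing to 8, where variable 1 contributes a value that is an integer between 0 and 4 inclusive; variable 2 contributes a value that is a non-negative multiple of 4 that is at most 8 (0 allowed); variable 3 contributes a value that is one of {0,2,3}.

The generating function for the choices is (1 + q + q^2 + q^3 + q^4)·(1 + q^4 + q^8)·(1 + q^2 + q^3); the count is [q^8].
(1 + q + q^2 + q^3 + q^4) has coefficients 1,1,1,1,1 for degrees 0…4.
(1 + q^4 + q^8) has coefficients 1,0,0,0,1,0,0,0,1 for degrees 0…8.
Finally multiplying by (1 + q^2 + q^3), the product of all factors after the first has coefficients 1,0,1,1,1,0,1,1,1 for degrees 0…8.
[q^8] = 1·1 + 1·1 + 1·1 + 1·0 + 1·1 = 4.

4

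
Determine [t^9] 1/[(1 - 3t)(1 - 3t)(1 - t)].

The denominator gives the recurrence a_n = 7a_(n−1) − 15a_(n−2) + 9a_(n−3) for n ≥ 3; the numerator fixes a_0 = 1, a_1 = 7, a_2 = 34.
Iterating: 1, 7, 34, 142, 547, 2005, 7108, 24604, 83653, 280483, so a_9 = 280483.

280483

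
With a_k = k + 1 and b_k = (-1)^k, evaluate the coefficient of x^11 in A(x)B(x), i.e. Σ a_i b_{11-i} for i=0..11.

6

The convolution is the x^11 coefficient of A(x)B(x).
Σ = 1·(-1) + 2·1 + 3·(-1) + 4·1 + 5·(-1) + 6·1 + 7·(-1) + 8·1 + 9·(-1) + 10·1 + 11·(-1) + 12·1 = 6.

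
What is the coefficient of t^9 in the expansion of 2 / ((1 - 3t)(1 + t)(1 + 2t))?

16896

Partial fractions give a closed form: a_n = (9/10)·3^n + (-1/2)·(-1)^n + (8/5)·(-2)^n.
At n = 9: a_9 = 16896.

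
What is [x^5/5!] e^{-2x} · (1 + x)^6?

The EGF product rule gives c_5 = Σ_{k_1+k_2=5} C(5; k_1,k_2) · ∏ g_i(k_i), where e^{-2x} gives (-2)^k; (1+x)^6 gives the falling factorial (6)_k.
g_1(k) for k = 0…5: 1, -2, 4, -8, 16, -32.
g_2(k) for k = 0…5: 1, 6, 30, 120, 360, 720.
c_5 = Σ_k C(5,k)·g_1(k)·g_2(5−k) = 1·1·720 + 5·(-2)·360 + 10·4·120 + 10·(-8)·30 + 5·16·6 + 1·(-32)·1 = 720 − 3600 + 4800 − 2400 + 480 − 32 = -32.

-32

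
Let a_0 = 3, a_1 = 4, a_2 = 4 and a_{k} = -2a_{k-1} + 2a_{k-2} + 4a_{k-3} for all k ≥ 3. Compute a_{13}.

The ordinary generating function has denominator 1 + 2x - 2x^2 - 4x^3.
Iterating the recurrence: a_0,…,a_{13} = 3, 4, 4, 12, 0, 40, -32, 144, -192, 544, -896, 2112, -3840, 8320.

8320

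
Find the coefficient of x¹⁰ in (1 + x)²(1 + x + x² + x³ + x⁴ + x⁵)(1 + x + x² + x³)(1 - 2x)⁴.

17

(1 + x)² has coefficients 1,2,1 for degrees 0…2.
(1 + x + x² + x³ + x⁴ + x⁵) has coefficients 1,1,1,1,1,1,0,0,0,0,0 for degrees 0…10.
Multiplying by (1 + x + x² + x³) gives running coefficients 1,2,3,4,4,4,3,2,1,0,0 for degrees 0…10.
Finally multiplying by (1 - 2x)⁴, the product of all factors after the first has coefficients 1,-6,11,-4,-4,4,-13,10,-7,8,8 for degrees 0…10.
[x¹⁰] = 1·8 + 2·8 + 1·(-7) = 17.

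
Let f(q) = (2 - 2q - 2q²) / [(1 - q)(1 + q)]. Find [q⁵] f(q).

The denominator gives the recurrence a_n = a_(n−2) for n ≥ 3; the numerator fixes a_0 = 2, a_1 = -2, a_2 = 0.
Iterating: 2, -2, 0, -2, 0, -2, so a_5 = -2.

-2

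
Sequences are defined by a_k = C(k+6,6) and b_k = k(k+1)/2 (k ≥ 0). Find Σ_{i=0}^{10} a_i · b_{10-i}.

The convolution is the t^10 coefficient of A(t)B(t).
Σ = 1·55 + 7·45 + 28·36 + 84·28 + 210·21 + 462·15 + 924·10 + 1716·6 + 3003·3 + 5005·1 + 8008·0 = 48620.

48620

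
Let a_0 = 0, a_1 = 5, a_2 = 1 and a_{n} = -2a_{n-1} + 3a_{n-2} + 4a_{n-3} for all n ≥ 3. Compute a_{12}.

The ordinary generating function has denominator 1 + 2x - 3x^2 - 4x^3.
Iterating the recurrence: a_0,…,a_{12} = 0, 5, 1, 13, -3, 49, -55, 245, -459, 1433, -3263, 8989, -22035.

-22035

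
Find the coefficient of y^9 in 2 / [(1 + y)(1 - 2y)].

Partial fractions give a closed form: a_n = (2/3)·(-1)^n + (4/3)·2^n.
At n = 9: a_9 = 682.

682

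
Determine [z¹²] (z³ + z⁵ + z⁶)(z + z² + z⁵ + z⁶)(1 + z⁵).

3

(z³ + z⁵ + z⁶) has coefficients 0,0,0,1,0,1,1 for degrees 0…6.
(z + z² + z⁵ + z⁶) has coefficients 0,1,1,0,0,1,1,0,0,0,0,0,0 for degrees 0…12.
Finally multiplying by (1 + z⁵), the product of all factors after the first has coefficients 0,1,1,0,0,1,2,1,0,0,1,1,0 for degrees 0…12.
[z¹²] = 1·0 + 1·1 + 1·2 = 3.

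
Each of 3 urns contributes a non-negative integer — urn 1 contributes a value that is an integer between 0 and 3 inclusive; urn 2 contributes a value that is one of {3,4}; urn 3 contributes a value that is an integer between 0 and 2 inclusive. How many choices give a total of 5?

The generating function for the choices is (1 + x + x^2 + x^3)·(x^3 + x^4)·(1 + x + x^2); the count is [x^5].
(1 + x + x^2 + x^3) has coefficients 1,1,1,1 for degrees 0…3.
(x^3 + x^4) has coefficients 0,0,0,1,1,0 for degrees 0…5.
Finally multiplying by (1 + x + x^2), the product of all factors after the first has coefficients 0,0,0,1,2,2 for degrees 0…5.
[x^5] = 1·2 + 1·2 + 1·1 + 1·0 = 5.

5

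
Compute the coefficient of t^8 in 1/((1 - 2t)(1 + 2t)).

Partial fractions give a closed form: a_n = (1/2)·2^n + (1/2)·(-2)^n.
At n = 8: a_8 = 256.

256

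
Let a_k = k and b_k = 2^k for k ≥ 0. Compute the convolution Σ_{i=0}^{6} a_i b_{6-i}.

The convolution is the t^6 coefficient of A(t)B(t).
Σ = 0·64 + 1·32 + 2·16 + 3·8 + 4·4 + 5·2 + 6·1 = 120.

120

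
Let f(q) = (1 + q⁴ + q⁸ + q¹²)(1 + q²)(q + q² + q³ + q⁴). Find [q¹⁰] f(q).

2

(1 + q⁴ + q⁸ + q¹²) has coefficients 1,0,0,0,1,0,0,0,1,0,0 for degrees 0…10.
(1 + q²) has coefficients 1,0,1,0,0,0,0,0,0,0,0 for degrees 0…10.
Finally multiplying by (q + q² + q³ + q⁴), the product of all factors after the first has coefficients 0,1,1,2,2,1,1,0,0,0,0 for degrees 0…10.
[q¹⁰] = 1·0 + 1·1 + 1·1 = 2.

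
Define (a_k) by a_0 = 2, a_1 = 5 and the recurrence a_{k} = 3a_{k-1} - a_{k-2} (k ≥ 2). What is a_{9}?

10946

The ordinary generating function has denominator 1 - 3q + q^2.
Iterating the recurrence: a_0,…,a_{9} = 2, 5, 13, 34, 89, 233, 610, 1597, 4181, 10946.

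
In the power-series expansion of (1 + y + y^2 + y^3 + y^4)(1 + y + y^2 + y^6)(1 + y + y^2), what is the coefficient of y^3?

8

(1 + y + y^2 + y^3 + y^4) has coefficients 1,1,1,1 for degrees 0…3.
(1 + y + y^2 + y^6) has coefficients 1,1,1,0 for degrees 0…3.
Finally multiplying by (1 + y + y^2), the product of all factors after the first has coefficients 1,2,3,2 for degrees 0…3.
[y^3] = 1·2 + 1·3 + 1·2 + 1·1 = 8.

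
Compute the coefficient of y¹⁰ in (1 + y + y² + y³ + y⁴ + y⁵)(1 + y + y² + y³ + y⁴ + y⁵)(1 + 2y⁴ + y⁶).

(1 + y + y² + y³ + y⁴ + y⁵) has coefficients 1,1,1,1,1,1 for degrees 0…5.
(1 + y + y² + y³ + y⁴ + y⁵) has coefficients 1,1,1,1,1,1,0,0,0,0,0 for degrees 0…10.
Finally multiplying by (1 + 2y⁴ + y⁶), the product of all factors after the first has coefficients 1,1,1,1,3,3,3,3,3,3,1 for degrees 0…10.
[y¹⁰] = 1·1 + 1·3 + 1·3 + 1·3 + 1·3 + 1·3 = 16.

16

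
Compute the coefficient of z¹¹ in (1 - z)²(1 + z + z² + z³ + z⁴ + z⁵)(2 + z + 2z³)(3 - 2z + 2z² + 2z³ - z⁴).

(1 - z)² has coefficients 1,-2,1 for degrees 0…2.
(1 + z + z² + z³ + z⁴ + z⁵) has coefficients 1,1,1,1,1,1,0,0,0,0,0,0 for degrees 0…11.
Multiplying by (2 + z + 2z³) gives running coefficients 2,3,3,5,5,5,3,2,2,0,0,0 for degrees 0…11.
Finally multiplying by (3 - 2z + 2z² + 2z³ - z⁴), the product of all factors after the first has coefficients 6,5,7,19,15,18,16,15,13,1,5,2 for degrees 0…11.
[z¹¹] = 1·2 − 2·5 + 1·1 = -7.

-7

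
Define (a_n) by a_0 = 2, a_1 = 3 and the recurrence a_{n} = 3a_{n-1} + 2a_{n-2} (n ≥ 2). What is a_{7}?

7269

The ordinary generating function has denominator 1 - 3t - 2t^2.
Iterating the recurrence: a_0,…,a_{7} = 2, 3, 13, 45, 161, 573, 2041, 7269.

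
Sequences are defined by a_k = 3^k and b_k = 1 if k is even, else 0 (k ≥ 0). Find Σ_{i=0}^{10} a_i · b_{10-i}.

66430

The convolution is the t^10 coefficient of A(t)B(t).
Σ = 1·1 + 3·0 + 9·1 + 27·0 + 81·1 + 243·0 + 729·1 + 2187·0 + 6561·1 + 19683·0 + 59049·1 = 66430.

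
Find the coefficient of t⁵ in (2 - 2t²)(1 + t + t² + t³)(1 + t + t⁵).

-2

(2 - 2t²) has coefficients 2,0,-2 for degrees 0…2.
(1 + t + t² + t³) has coefficients 1,1,1,1,0,0 for degrees 0…5.
Finally multiplying by (1 + t + t⁵), the product of all factors after the first has coefficients 1,2,2,2,1,1 for degrees 0…5.
[t⁵] = 2·1 − 2·2 = -2.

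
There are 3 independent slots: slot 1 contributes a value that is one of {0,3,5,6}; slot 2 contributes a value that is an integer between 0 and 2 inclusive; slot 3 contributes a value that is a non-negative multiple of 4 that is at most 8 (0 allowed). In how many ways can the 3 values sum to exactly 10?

The generating function for the choices is (1 + q^3 + q^5 + q^6)·(1 + q + q^2)·(1 + q^4 + q^8); the count is [q^10].
(1 + q^3 + q^5 + q^6) has coefficients 1,0,0,1,0,1,1 for degrees 0…6.
(1 + q + q^2) has coefficients 1,1,1,0,0,0,0,0,0,0,0 for degrees 0…10.
Finally multiplying by (1 + q^4 + q^8), the product of all factors after the first has coefficients 1,1,1,0,1,1,1,0,1,1,1 for degrees 0…10.
[q^10] = 1·1 + 1·0 + 1·1 + 1·1 = 3.

3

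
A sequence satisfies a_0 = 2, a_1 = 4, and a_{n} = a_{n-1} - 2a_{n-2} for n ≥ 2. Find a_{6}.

The ordinary generating function has denominator 1 - y + 2y^2.
Iterating the recurrence: a_0,…,a_{6} = 2, 4, 0, -8, -8, 8, 24.

24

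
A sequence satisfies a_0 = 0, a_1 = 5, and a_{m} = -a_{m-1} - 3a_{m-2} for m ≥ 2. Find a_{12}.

The ordinary generating function has denominator 1 + y + 3y^2.
Iterating the recurrence: a_0,…,a_{12} = 0, 5, -5, -10, 25, 5, -80, 65, 175, -370, -155, 1265, -800.

-800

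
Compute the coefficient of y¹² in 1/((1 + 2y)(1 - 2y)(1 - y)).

Partial fractions give a closed form: a_n = (1/3)·(-2)^n + (1)·2^n + (-1/3)·1^n.
At n = 12: a_12 = 5461.

5461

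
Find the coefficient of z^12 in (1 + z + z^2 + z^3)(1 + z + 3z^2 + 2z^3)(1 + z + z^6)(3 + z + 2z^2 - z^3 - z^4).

(1 + z + z^2 + z^3) has coefficients 1,1,1,1 for degrees 0…3.
(1 + z + 3z^2 + 2z^3) has coefficients 1,1,3,2,0,0,0,0,0,0,0,0,0 for degrees 0…12.
Multiplying by (1 + z + z^6) gives running coefficients 1,2,4,5,2,0,1,1,3,2,0,0,0 for degrees 0…12.
Finally multiplying by (3 + z + 2z^2 - z^3 - z^4), the product of all factors after the first has coefficients 3,7,16,22,16,6,-2,-3,10,10,6,0,-5 for degrees 0…12.
[z^12] = 1·(-5) + 1·0 + 1·6 + 1·10 = 11.

11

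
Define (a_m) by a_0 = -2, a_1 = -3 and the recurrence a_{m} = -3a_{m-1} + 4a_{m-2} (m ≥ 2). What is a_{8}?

The ordinary generating function has denominator 1 + 3t - 4t^2.
Iterating the recurrence: a_0,…,a_{8} = -2, -3, 1, -15, 49, -207, 817, -3279, 13105.

13105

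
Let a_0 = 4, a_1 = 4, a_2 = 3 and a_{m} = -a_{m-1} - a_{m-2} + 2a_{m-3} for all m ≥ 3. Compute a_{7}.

10

The ordinary generating function has denominator 1 + z + z^2 - 2z^3.
Iterating the recurrence: a_0,…,a_{7} = 4, 4, 3, 1, 4, 1, -3, 10.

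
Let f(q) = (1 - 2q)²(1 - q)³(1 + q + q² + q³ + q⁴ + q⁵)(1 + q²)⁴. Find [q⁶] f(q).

(1 - 2q)² has coefficients 1,-4,4 for degrees 0…2.
(1 - q)³ has coefficients 1,-3,3,-1,0,0,0 for degrees 0…6.
Multiplying by (1 + q + q² + q³ + q⁴ + q⁵) gives running coefficients 1,-2,1,0,0,0,-1 for degrees 0…6.
Finally multiplying by (1 + q²)⁴, the product of all factors after the first has coefficients 1,-2,5,-8,10,-12,9 for degrees 0…6.
[q⁶] = 1·9 − 4·(-12) + 4·10 = 97.

97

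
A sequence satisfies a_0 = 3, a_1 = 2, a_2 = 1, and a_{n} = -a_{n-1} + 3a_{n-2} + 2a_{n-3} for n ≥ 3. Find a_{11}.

The ordinary generating function has denominator 1 + q - 3q^2 - 2q^3.
Iterating the recurrence: a_0,…,a_{11} = 3, 2, 1, 11, -4, 39, -29, 138, -147, 503, -668, 1883.

1883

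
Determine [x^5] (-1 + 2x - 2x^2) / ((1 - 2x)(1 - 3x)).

-373

The denominator gives the recurrence a_n = 5a_(n−1) − 6a_(n−2) for n ≥ 3; the numerator fixes a_0 = -1, a_1 = -3, a_2 = -11.
Iterating: -1, -3, -11, -37, -119, -373, so a_5 = -373.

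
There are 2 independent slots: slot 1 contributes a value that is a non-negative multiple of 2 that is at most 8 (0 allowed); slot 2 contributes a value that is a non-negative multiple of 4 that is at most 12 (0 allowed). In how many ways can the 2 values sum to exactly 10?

The generating function for the choices is (1 + q² + q⁴ + q⁶ + q⁸)·(1 + q⁴ + q⁸ + q¹²); the count is [q¹⁰].
(1 + q² + q⁴ + q⁶ + q⁸) has coefficients 1,0,1,0,1,0,1,0,1 for degrees 0…8.
(1 + q⁴ + q⁸ + q¹²) has coefficients 1,0,0,0,1,0,0,0,1,0,0 for degrees 0…10.
[q¹⁰] = 1·0 + 1·1 + 1·0 + 1·1 + 1·0 = 2.

2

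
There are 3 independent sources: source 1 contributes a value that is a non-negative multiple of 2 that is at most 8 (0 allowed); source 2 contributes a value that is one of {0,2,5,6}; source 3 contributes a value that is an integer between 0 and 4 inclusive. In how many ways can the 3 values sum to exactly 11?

8

The generating function for the choices is (1 + q² + q⁴ + q⁶ + q⁸)·(1 + q² + q⁵ + q⁶)·(1 + q + q² + q³ + q⁴); the count is [q¹¹].
(1 + q² + q⁴ + q⁶ + q⁸) has coefficients 1,0,1,0,1,0,1,0,1 for degrees 0…8.
(1 + q² + q⁵ + q⁶) has coefficients 1,0,1,0,0,1,1,0,0,0,0,0 for degrees 0…11.
Finally multiplying by (1 + q + q² + q³ + q⁴), the product of all factors after the first has coefficients 1,1,2,2,2,2,3,2,2,2,1,0 for degrees 0…11.
[q¹¹] = 1·0 + 1·2 + 1·2 + 1·2 + 1·2 = 8.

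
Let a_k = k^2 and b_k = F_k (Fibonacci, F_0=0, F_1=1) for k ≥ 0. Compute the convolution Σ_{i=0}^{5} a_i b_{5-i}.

Write out a_i and b_{5-i} for i = 0,…,5 and sum the products.
Σ = 0·5 + 1·3 + 4·2 + 9·1 + 16·1 + 25·0 = 36.

36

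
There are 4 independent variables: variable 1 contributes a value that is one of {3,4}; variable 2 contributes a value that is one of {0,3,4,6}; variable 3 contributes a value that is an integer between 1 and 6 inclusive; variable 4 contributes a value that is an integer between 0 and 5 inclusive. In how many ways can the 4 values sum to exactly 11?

The generating function for the choices is (y^3 + y^4)·(1 + y^3 + y^4 + y^6)·(y + y^2 + y^3 + y^4 + y^5 + y^6)·(1 + y + y^2 + y^3 + y^4 + y^5); the count is [y^11].
(y^3 + y^4) has coefficients 0,0,0,1,1 for degrees 0…4.
(1 + y^3 + y^4 + y^6) has coefficients 1,0,0,1,1,0,1,0,0,0,0,0 for degrees 0…11.
Multiplying by (y + y^2 + y^3 + y^4 + y^5 + y^6) gives running coefficients 0,1,1,1,2,3,3,3,3,3,2,1 for degrees 0…11.
Finally multiplying by (1 + y + y^2 + y^3 + y^4 + y^5), the product of all factors after the first has coefficients 0,1,2,3,5,8,11,13,15,17,17,15 for degrees 0…11.
[y^11] = 1·15 + 1·13 = 28.

28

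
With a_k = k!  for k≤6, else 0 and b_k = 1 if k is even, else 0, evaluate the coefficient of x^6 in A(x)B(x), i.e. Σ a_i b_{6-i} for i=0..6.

747

The convolution is the t^6 coefficient of A(t)B(t).
Σ = 1·1 + 1·0 + 2·1 + 6·0 + 24·1 + 120·0 + 720·1 = 747.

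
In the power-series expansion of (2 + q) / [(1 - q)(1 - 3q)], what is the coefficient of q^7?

Partial fractions give a closed form: a_n = (-3/2)·1^n + (7/2)·3^n.
At n = 7: a_7 = 7653.

7653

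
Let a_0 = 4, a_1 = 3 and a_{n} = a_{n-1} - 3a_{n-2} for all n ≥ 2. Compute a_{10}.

The ordinary generating function has denominator 1 - t + 3t^2.
Iterating the recurrence: a_0,…,a_{10} = 4, 3, -9, -18, 9, 63, 36, -153, -261, 198, 981.

981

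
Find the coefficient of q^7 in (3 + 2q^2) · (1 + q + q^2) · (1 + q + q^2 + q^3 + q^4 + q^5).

(3 + 2q^2) has coefficients 3,0,2 for degrees 0…2.
(1 + q + q^2) has coefficients 1,1,1,0,0,0,0,0 for degrees 0…7.
Finally multiplying by (1 + q + q^2 + q^3 + q^4 + q^5), the product of all factors after the first has coefficients 1,2,3,3,3,3,2,1 for degrees 0…7.
[q^7] = 3·1 + 2·3 = 9.

9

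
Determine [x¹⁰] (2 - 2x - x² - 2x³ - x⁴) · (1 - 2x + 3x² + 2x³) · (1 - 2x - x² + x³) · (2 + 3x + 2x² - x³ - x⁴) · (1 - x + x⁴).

(2 - 2x - x² - 2x³ - x⁴) has coefficients 2,-2,-1,-2,-1 for degrees 0…4.
(1 - 2x + 3x² + 2x³) has coefficients 1,-2,3,2,0,0,0,0,0,0,0 for degrees 0…10.
Multiplying by (1 - 2x - x² + x³) gives running coefficients 1,-4,6,-1,-9,1,2,0,0,0,0 for degrees 0…10.
Multiplying by (2 + 3x + 2x² - x³ - x⁴) gives running coefficients 2,-5,2,7,-6,-29,-16,18,12,-3,-2 for degrees 0…10.
Finally multiplying by (1 - x + x⁴), the product of all factors after the first has coefficients 2,-7,7,5,-11,-28,15,41,-12,-44,-15 for degrees 0…10.
[x¹⁰] = 2·(-15) − 2·(-44) − 1·(-12) − 2·41 − 1·15 = -27.

-27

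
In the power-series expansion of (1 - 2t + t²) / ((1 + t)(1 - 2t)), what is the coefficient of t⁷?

The denominator gives the recurrence a_n = a_(n−1) + 2a_(n−2) for n ≥ 3; the numerator fixes a_0 = 1, a_1 = -1, a_2 = 2.
Iterating: 1, -1, 2, 0, 4, 4, 12, 20, so a_7 = 20.

20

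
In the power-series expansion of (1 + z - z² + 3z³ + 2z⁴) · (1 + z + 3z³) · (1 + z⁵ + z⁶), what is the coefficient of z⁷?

(1 + z - z² + 3z³ + 2z⁴) has coefficients 1,1,-1,3,2 for degrees 0…4.
(1 + z + 3z³) has coefficients 1,1,0,3,0,0,0,0 for degrees 0…7.
Finally multiplying by (1 + z⁵ + z⁶), the product of all factors after the first has coefficients 1,1,0,3,0,1,2,1 for degrees 0…7.
[z⁷] = 1·1 + 1·2 − 1·1 + 3·0 + 2·3 = 8.

8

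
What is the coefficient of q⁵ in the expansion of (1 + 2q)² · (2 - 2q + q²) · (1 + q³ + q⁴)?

(1 + 2q)² has coefficients 1,4,4 for degrees 0…2.
(2 - 2q + q²) has coefficients 2,-2,1,0,0,0 for degrees 0…5.
Finally multiplying by (1 + q³ + q⁴), the product of all factors after the first has coefficients 2,-2,1,2,0,-1 for degrees 0…5.
[q⁵] = 1·(-1) + 4·0 + 4·2 = 7.

7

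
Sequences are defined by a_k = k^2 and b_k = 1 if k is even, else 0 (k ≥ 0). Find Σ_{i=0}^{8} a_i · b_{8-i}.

120

Write out a_i and b_{8-i} for i = 0,…,8 and sum the products.
Σ = 0·1 + 1·0 + 4·1 + 9·0 + 16·1 + 25·0 + 36·1 + 49·0 + 64·1 = 120.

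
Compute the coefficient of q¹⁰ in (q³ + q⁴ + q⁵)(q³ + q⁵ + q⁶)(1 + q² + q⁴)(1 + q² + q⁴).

9

(q³ + q⁴ + q⁵) has coefficients 0,0,0,1,1,1 for degrees 0…5.
(q³ + q⁵ + q⁶) has coefficients 0,0,0,1,0,1,1,0,0,0,0 for degrees 0…10.
Multiplying by (1 + q² + q⁴) gives running coefficients 0,0,0,1,0,2,1,2,1,1,1 for degrees 0…10.
Finally multiplying by (1 + q² + q⁴), the product of all factors after the first has coefficients 0,0,0,1,0,3,1,5,2,5,3 for degrees 0…10.
[q¹⁰] = 1·5 + 1·1 + 1·3 = 9.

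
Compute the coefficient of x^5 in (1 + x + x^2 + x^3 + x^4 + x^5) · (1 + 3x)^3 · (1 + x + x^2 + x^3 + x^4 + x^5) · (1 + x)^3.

1152

(1 + x + x^2 + x^3 + x^4 + x^5) has coefficients 1,1,1,1,1,1 for degrees 0…5.
(1 + 3x)^3 has coefficients 1,9,27,27,0,0 for degrees 0…5.
Multiplying by (1 + x + x^2 + x^3 + x^4 + x^5) gives running coefficients 1,10,37,64,64,64 for degrees 0…5.
Finally multiplying by (1 + x)^3, the product of all factors after the first has coefficients 1,13,70,206,377,485 for degrees 0…5.
[x^5] = 1·485 + 1·377 + 1·206 + 1·70 + 1·13 + 1·1 = 1152.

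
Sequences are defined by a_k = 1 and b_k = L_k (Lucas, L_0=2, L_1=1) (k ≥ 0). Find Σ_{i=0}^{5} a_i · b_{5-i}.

28

This is [x^5] in the product of the two ordinary generating functions.
Σ = 1·11 + 1·7 + 1·4 + 1·3 + 1·1 + 1·2 = 28.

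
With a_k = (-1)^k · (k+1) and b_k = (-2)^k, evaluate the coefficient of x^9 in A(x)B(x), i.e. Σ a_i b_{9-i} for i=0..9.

-2036

The convolution is the x^9 coefficient of A(x)B(x).
Σ = 1·(-512) − 2·256 + 3·(-128) − 4·64 + 5·(-32) − 6·16 + 7·(-8) − 8·4 + 9·(-2) − 10·1 = -2036.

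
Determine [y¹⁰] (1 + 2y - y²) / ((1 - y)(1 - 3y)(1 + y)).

Partial fractions give a closed form: a_n = (-1/2)·1^n + (7/4)·3^n + (-1/4)·(-1)^n.
At n = 10: a_10 = 103335.

103335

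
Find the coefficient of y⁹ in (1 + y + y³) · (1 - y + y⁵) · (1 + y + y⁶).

(1 + y + y³) has coefficients 1,1,0,1 for degrees 0…3.
(1 - y + y⁵) has coefficients 1,-1,0,0,0,1,0,0,0,0 for degrees 0…9.
Finally multiplying by (1 + y + y⁶), the product of all factors after the first has coefficients 1,0,-1,0,0,1,2,-1,0,0 for degrees 0…9.
[y⁹] = 1·0 + 1·0 + 1·2 = 2.

2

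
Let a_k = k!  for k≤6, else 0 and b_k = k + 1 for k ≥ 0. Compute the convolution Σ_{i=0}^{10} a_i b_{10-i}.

The convolution is the t^10 coefficient of A(t)B(t).
Σ = 1·11 + 1·10 + 2·9 + 6·8 + 24·7 + 120·6 + 720·5 + 0·4 + 0·3 + 0·2 + 0·1 = 4575.

4575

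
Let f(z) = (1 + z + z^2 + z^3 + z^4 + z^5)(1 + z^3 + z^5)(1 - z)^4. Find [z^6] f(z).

-5

(1 + z + z^2 + z^3 + z^4 + z^5) has coefficients 1,1,1,1,1,1 for degrees 0…5.
(1 + z^3 + z^5) has coefficients 1,0,0,1,0,1,0 for degrees 0…6.
Finally multiplying by (1 - z)^4, the product of all factors after the first has coefficients 1,-4,6,-3,-3,7,-8 for degrees 0…6.
[z^6] = 1·(-8) + 1·7 + 1·(-3) + 1·(-3) + 1·6 + 1·(-4) = -5.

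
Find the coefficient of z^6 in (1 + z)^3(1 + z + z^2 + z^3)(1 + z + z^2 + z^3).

(1 + z)^3 has coefficients 1,3,3,1 for degrees 0…3.
(1 + z + z^2 + z^3) has coefficients 1,1,1,1,0,0,0 for degrees 0…6.
Finally multiplying by (1 + z + z^2 + z^3), the product of all factors after the first has coefficients 1,2,3,4,3,2,1 for degrees 0…6.
[z^6] = 1·1 + 3·2 + 3·3 + 1·4 = 20.

20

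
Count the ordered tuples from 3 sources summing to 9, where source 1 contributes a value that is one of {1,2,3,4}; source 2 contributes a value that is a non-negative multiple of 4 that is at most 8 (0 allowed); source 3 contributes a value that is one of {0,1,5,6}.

The generating function for the choices is (z + z² + z³ + z⁴)·(1 + z⁴ + z⁸)·(1 + z + z⁵ + z⁶); the count is [z⁹].
(z + z² + z³ + z⁴) has coefficients 0,1,1,1,1 for degrees 0…4.
(1 + z⁴ + z⁸) has coefficients 1,0,0,0,1,0,0,0,1,0 for degrees 0…9.
Finally multiplying by (1 + z + z⁵ + z⁶), the product of all factors after the first has coefficients 1,1,0,0,1,2,1,0,1,2 for degrees 0…9.
[z⁹] = 1·1 + 1·0 + 1·1 + 1·2 = 4.

4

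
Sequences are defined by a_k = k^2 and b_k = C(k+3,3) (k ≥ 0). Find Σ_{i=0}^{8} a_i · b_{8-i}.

The convolution is the x^8 coefficient of A(x)B(x).
Σ = 0·165 + 1·120 + 4·84 + 9·56 + 16·35 + 25·20 + 36·10 + 49·4 + 64·1 = 2640.

2640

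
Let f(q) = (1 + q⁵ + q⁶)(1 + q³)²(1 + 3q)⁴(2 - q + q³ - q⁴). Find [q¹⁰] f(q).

275

(1 + q⁵ + q⁶) has coefficients 1,0,0,0,0,1,1 for degrees 0…6.
(1 + q³)² has coefficients 1,0,0,2,0,0,1,0,0,0,0 for degrees 0…10.
Multiplying by (1 + 3q)⁴ gives running coefficients 1,12,54,110,105,108,217,174,54,108,81 for degrees 0…10.
Finally multiplying by (2 - q + q³ - q⁴), the product of all factors after the first has coefficients 2,23,96,167,111,153,382,126,-63,271,11 for degrees 0…10.
[q¹⁰] = 1·11 + 1·153 + 1·111 = 275.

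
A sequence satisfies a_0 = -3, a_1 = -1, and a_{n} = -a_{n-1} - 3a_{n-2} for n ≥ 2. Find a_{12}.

The ordinary generating function has denominator 1 + x + 3x^2.
Iterating the recurrence: a_0,…,a_{12} = -3, -1, 10, -7, -23, 44, 25, -157, 82, 389, -635, -532, 2437.

2437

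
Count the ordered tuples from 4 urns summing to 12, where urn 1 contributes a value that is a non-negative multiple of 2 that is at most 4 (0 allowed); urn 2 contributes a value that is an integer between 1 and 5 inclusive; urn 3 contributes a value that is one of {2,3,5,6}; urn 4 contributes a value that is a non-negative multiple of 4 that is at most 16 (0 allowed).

15

The generating function for the choices is (1 + q^2 + q^4)·(q + q^2 + q^3 + q^4 + q^5)·(q^2 + q^3 + q^5 + q^6)·(1 + q^4 + q^8 + q^12 + q^16); the count is [q^12].
(1 + q^2 + q^4) has coefficients 1,0,1,0,1 for degrees 0…4.
(q + q^2 + q^3 + q^4 + q^5) has coefficients 0,1,1,1,1,1,0,0,0,0,0,0,0 for degrees 0…12.
Multiplying by (q^2 + q^3 + q^5 + q^6) gives running coefficients 0,0,0,1,2,2,3,4,3,2,2,1,0 for degrees 0…12.
Finally multiplying by (1 + q^4 + q^8 + q^12 + q^16), the product of all factors after the first has coefficients 0,0,0,1,2,2,3,5,5,4,5,6,5 for degrees 0…12.
[q^12] = 1·5 + 1·5 + 1·5 = 15.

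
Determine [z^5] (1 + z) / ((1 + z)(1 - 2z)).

Partial fractions give a closed form: a_n = (1)·2^n.
At n = 5: a_5 = 32.

32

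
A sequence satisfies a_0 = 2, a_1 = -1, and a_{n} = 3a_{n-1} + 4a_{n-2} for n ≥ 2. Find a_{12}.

The ordinary generating function has denominator 1 - 3t - 4t^2.
Iterating the recurrence: a_0,…,a_{12} = 2, -1, 5, 11, 53, 203, 821, 3275, 13109, 52427, 209717, 838859, 3355445.

3355445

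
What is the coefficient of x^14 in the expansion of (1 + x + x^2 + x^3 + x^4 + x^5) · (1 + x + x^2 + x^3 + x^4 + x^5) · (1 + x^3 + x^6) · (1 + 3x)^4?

(1 + x + x^2 + x^3 + x^4 + x^5) has coefficients 1,1,1,1,1,1 for degrees 0…5.
(1 + x + x^2 + x^3 + x^4 + x^5) has coefficients 1,1,1,1,1,1,0,0,0,0,0,0,0,0,0 for degrees 0…14.
Multiplying by (1 + x^3 + x^6) gives running coefficients 1,1,1,2,2,2,2,2,2,1,1,1,0,0,0 for degrees 0…14.
Finally multiplying by (1 + 3x)^4, the product of all factors after the first has coefficients 1,13,67,176,269,323,431,512,512,511,499,445,336,243,189 for degrees 0…14.
[x^14] = 1·189 + 1·243 + 1·336 + 1·445 + 1·499 + 1·511 = 2223.

2223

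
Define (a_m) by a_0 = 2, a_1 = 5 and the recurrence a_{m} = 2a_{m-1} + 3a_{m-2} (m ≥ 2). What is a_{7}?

The ordinary generating function has denominator 1 - 2z - 3z^2.
Iterating the recurrence: a_0,…,a_{7} = 2, 5, 16, 47, 142, 425, 1276, 3827.

3827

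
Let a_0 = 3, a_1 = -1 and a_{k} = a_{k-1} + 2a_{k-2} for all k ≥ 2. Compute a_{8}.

The ordinary generating function has denominator 1 - t - 2t^2.
Iterating the recurrence: a_0,…,a_{8} = 3, -1, 5, 3, 13, 19, 45, 83, 173.

173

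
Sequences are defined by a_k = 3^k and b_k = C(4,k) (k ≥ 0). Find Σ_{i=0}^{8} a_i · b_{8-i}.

This is [x^8] in the product of the two ordinary generating functions.
Σ = 1·0 + 3·0 + 9·0 + 27·0 + 81·1 + 243·4 + 729·6 + 2187·4 + 6561·1 = 20736.

20736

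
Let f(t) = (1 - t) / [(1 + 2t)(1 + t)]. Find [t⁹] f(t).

-1534

Partial fractions give a closed form: a_n = (3)·(-2)^n + (-2)·(-1)^n.
At n = 9: a_9 = -1534.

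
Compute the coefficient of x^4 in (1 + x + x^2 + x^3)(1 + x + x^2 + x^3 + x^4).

4

(1 + x + x^2 + x^3) has coefficients 1,1,1,1 for degrees 0…3.
(1 + x + x^2 + x^3 + x^4) has coefficients 1,1,1,1,1 for degrees 0…4.
[x^4] = 1·1 + 1·1 + 1·1 + 1·1 = 4.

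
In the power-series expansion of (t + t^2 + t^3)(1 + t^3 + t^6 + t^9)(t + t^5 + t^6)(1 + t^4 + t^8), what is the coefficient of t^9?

4

(t + t^2 + t^3) has coefficients 0,1,1,1 for degrees 0…3.
(1 + t^3 + t^6 + t^9) has coefficients 1,0,0,1,0,0,1,0,0,1 for degrees 0…9.
Multiplying by (t + t^5 + t^6) gives running coefficients 0,1,0,0,1,1,1,1,1,1 for degrees 0…9.
Finally multiplying by (1 + t^4 + t^8), the product of all factors after the first has coefficients 0,1,0,0,1,2,1,1,2,3 for degrees 0…9.
[t^9] = 1·2 + 1·1 + 1·1 = 4.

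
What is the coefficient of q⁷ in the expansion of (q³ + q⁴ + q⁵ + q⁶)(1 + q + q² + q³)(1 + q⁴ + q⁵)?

(q³ + q⁴ + q⁵ + q⁶) has coefficients 0,0,0,1,1,1,1 for degrees 0…6.
(1 + q + q² + q³) has coefficients 1,1,1,1,0,0,0,0 for degrees 0…7.
Finally multiplying by (1 + q⁴ + q⁵), the product of all factors after the first has coefficients 1,1,1,1,1,2,2,2 for degrees 0…7.
[q⁷] = 1·1 + 1·1 + 1·1 + 1·1 = 4.

4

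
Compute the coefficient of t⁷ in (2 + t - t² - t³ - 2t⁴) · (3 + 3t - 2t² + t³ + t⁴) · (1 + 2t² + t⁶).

(2 + t - t² - t³ - 2t⁴) has coefficients 2,1,-1,-1,-2 for degrees 0…4.
(3 + 3t - 2t² + t³ + t⁴) has coefficients 3,3,-2,1,1,0,0,0 for degrees 0…7.
Finally multiplying by (1 + 2t² + t⁶), the product of all factors after the first has coefficients 3,3,4,7,-3,2,5,3 for degrees 0…7.
[t⁷] = 2·3 + 1·5 − 1·2 − 1·(-3) − 2·7 = -2.

-2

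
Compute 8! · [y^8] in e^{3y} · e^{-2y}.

The EGF product rule gives c_8 = Σ_{k_1+k_2=8} C(8; k_1,k_2) · ∏ g_i(k_i), where e^{3y} gives (3)^k; e^{-2y} gives (-2)^k.
g_1(k) for k = 0…8: 1, 3, 9, 27, 81, 243, 729, 2187, 6561.
g_2(k) for k = 0…8: 1, -2, 4, -8, 16, -32, 64, -128, 256.
c_8 = Σ_k C(8,k)·g_1(k)·g_2(8−k) = 1·1·256 + 8·3·(-128) + 28·9·64 + 56·27·(-32) + 70·81·16 + 56·243·(-8) + 28·729·4 + 8·2187·(-2) + 1·6561·1 = 256 − 3072 + 16128 − 48384 + 90720 − 108864 + 81648 − 34992 + 6561 = 1.

1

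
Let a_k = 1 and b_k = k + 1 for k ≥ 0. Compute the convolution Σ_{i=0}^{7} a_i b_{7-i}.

36

The convolution is the x^7 coefficient of A(x)B(x).
Σ = 1·8 + 1·7 + 1·6 + 1·5 + 1·4 + 1·3 + 1·2 + 1·1 = 36.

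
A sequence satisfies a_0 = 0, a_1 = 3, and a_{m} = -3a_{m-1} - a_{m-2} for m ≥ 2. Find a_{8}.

The ordinary generating function has denominator 1 + 3t + t^2.
Iterating the recurrence: a_0,…,a_{8} = 0, 3, -9, 24, -63, 165, -432, 1131, -2961.

-2961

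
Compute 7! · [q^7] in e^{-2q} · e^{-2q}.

-16384

The EGF product rule gives c_7 = Σ_{k_1+k_2=7} C(7; k_1,k_2) · ∏ g_i(k_i), where e^{-2q} gives (-2)^k; e^{-2q} gives (-2)^k.
g_1(k) for k = 0…7: 1, -2, 4, -8, 16, -32, 64, -128.
g_2(k) for k = 0…7: 1, -2, 4, -8, 16, -32, 64, -128.
c_7 = Σ_k C(7,k)·g_1(k)·g_2(7−k) = 1·1·(-128) + 7·(-2)·64 + 21·4·(-32) + 35·(-8)·16 + 35·16·(-8) + 21·(-32)·4 + 7·64·(-2) + 1·(-128)·1 = −128 − 896 − 2688 − 4480 − 4480 − 2688 − 896 − 128 = -16384.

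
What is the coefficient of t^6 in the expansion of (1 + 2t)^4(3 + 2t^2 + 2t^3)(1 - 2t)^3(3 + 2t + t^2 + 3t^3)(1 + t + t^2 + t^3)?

627

(1 + 2t)^4 has coefficients 1,8,24,32,16 for degrees 0…4.
(3 + 2t^2 + 2t^3) has coefficients 3,0,2,2,0,0,0 for degrees 0…6.
Multiplying by (1 - 2t)^3 gives running coefficients 3,-18,38,-34,12,8,-16 for degrees 0…6.
Multiplying by (3 + 2t + t^2 + 3t^3) gives running coefficients 9,-48,81,-35,-48,128,-122 for degrees 0…6.
Finally multiplying by (1 + t + t^2 + t^3), the product of all factors after the first has coefficients 9,-39,42,7,-50,126,-77 for degrees 0…6.
[t^6] = 1·(-77) + 8·126 + 24·(-50) + 32·7 + 16·42 = 627.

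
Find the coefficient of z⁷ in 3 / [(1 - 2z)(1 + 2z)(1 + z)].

Partial fractions give a closed form: a_n = (1)·2^n + (3)·(-2)^n + (-1)·(-1)^n.
At n = 7: a_7 = -255.

-255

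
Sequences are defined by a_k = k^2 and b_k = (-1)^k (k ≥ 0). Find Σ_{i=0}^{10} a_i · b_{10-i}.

The convolution is the t^10 coefficient of A(t)B(t).
Σ = 0·1 + 1·(-1) + 4·1 + 9·(-1) + 16·1 + 25·(-1) + 36·1 + 49·(-1) + 64·1 + 81·(-1) + 100·1 = 55.

55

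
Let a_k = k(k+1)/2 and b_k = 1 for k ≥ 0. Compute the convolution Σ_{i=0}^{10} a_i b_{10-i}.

220

The convolution is the t^10 coefficient of A(t)B(t).
Σ = 0·1 + 1·1 + 3·1 + 6·1 + 10·1 + 15·1 + 21·1 + 28·1 + 36·1 + 45·1 + 55·1 = 220.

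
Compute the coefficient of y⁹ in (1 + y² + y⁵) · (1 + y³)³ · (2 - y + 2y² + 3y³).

5

(1 + y² + y⁵) has coefficients 1,0,1,0,0,1 for degrees 0…5.
(1 + y³)³ has coefficients 1,0,0,3,0,0,3,0,0,1 for degrees 0…9.
Finally multiplying by (2 - y + 2y² + 3y³), the product of all factors after the first has coefficients 2,-1,2,9,-3,6,15,-3,6,11 for degrees 0…9.
[y⁹] = 1·11 + 1·(-3) + 1·(-3) = 5.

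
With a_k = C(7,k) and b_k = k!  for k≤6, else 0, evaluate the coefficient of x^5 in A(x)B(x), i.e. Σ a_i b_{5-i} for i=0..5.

540

The convolution is the x^5 coefficient of A(x)B(x).
Σ = 1·120 + 7·24 + 21·6 + 35·2 + 35·1 + 21·1 = 540.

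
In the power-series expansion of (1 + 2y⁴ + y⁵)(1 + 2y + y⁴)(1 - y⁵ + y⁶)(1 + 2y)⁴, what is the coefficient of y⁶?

105

(1 + 2y⁴ + y⁵) has coefficients 1,0,0,0,2,1 for degrees 0…5.
(1 + 2y + y⁴) has coefficients 1,2,0,0,1,0,0 for degrees 0…6.
Multiplying by (1 - y⁵ + y⁶) gives running coefficients 1,2,0,0,1,-1,-1 for degrees 0…6.
Finally multiplying by (1 + 2y)⁴, the product of all factors after the first has coefficients 1,10,40,80,81,39,15 for degrees 0…6.
[y⁶] = 1·15 + 2·40 + 1·10 = 105.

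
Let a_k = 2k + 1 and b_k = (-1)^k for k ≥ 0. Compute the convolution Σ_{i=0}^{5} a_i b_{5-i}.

This is [x^5] in the product of the two ordinary generating functions.
Σ = 1·(-1) + 3·1 + 5·(-1) + 7·1 + 9·(-1) + 11·1 = 6.

6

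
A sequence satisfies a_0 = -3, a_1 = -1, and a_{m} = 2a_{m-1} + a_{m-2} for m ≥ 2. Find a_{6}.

-157

The ordinary generating function has denominator 1 - 2z - z^2.
Iterating the recurrence: a_0,…,a_{6} = -3, -1, -5, -11, -27, -65, -157.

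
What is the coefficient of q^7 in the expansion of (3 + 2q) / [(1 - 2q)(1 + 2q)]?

128

Partial fractions give a closed form: a_n = (2)·2^n + (1)·(-2)^n.
At n = 7: a_7 = 128.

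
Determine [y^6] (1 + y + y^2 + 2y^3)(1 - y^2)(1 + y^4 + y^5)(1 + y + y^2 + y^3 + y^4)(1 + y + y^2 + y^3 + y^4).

12

(1 + y + y^2 + 2y^3) has coefficients 1,1,1,2 for degrees 0…3.
(1 - y^2) has coefficients 1,0,-1,0,0,0,0 for degrees 0…6.
Multiplying by (1 + y^4 + y^5) gives running coefficients 1,0,-1,0,1,1,-1 for degrees 0…6.
Multiplying by (1 + y + y^2 + y^3 + y^4) gives running coefficients 1,1,0,0,1,1,0 for degrees 0…6.
Finally multiplying by (1 + y + y^2 + y^3 + y^4), the product of all factors after the first has coefficients 1,2,2,2,3,3,2 for degrees 0…6.
[y^6] = 1·2 + 1·3 + 1·3 + 2·2 = 12.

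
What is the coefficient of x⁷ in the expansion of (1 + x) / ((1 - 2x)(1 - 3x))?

The denominator gives the recurrence a_n = 5a_(n−1) − 6a_(n−2) for n ≥ 3; the numerator fixes a_0 = 1, a_1 = 6, a_2 = 24.
Iterating: 1, 6, 24, 84, 276, 876, 2724, 8364, so a_7 = 8364.

8364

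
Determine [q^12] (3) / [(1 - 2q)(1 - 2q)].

The denominator gives the recurrence a_n = 4a_(n−1) − 4a_(n−2) for n ≥ 2; the numerator fixes a_0 = 3, a_1 = 12.
Iterating: 3, 12, 36, 96, 240, 576, 1344, 3072, 6912, 15360, 33792, 73728, 159744, so a_12 = 159744.

159744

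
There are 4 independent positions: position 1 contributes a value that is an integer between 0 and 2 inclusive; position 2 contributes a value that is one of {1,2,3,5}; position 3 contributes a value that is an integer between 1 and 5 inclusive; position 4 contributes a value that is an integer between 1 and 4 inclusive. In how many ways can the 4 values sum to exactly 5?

The generating function for the choices is (1 + q + q²)·(q + q² + q³ + q⁵)·(q + q² + q³ + q⁴ + q⁵)·(q + q² + q³ + q⁴); the count is [q⁵].
(1 + q + q²) has coefficients 1,1,1 for degrees 0…2.
(q + q² + q³ + q⁵) has coefficients 0,1,1,1,0,1 for degrees 0…5.
Multiplying by (q + q² + q³ + q⁴ + q⁵) gives running coefficients 0,0,1,2,3,3 for degrees 0…5.
Finally multiplying by (q + q² + q³ + q⁴), the product of all factors after the first has coefficients 0,0,0,1,3,6 for degrees 0…5.
[q⁵] = 1·6 + 1·3 + 1·1 = 10.

10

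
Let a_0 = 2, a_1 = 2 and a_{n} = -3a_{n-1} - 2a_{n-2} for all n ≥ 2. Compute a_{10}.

The ordinary generating function has denominator 1 + 3t + 2t^2.
Iterating the recurrence: a_0,…,a_{10} = 2, 2, -10, 26, -58, 122, -250, 506, -1018, 2042, -4090.

-4090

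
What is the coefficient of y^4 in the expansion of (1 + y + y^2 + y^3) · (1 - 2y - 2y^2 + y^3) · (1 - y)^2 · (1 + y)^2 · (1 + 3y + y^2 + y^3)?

-2

(1 + y + y^2 + y^3) has coefficients 1,1,1,1 for degrees 0…3.
(1 - 2y - 2y^2 + y^3) has coefficients 1,-2,-2,1,0 for degrees 0…4.
Multiplying by (1 - y)^2 gives running coefficients 1,-4,3,3,-4 for degrees 0…4.
Multiplying by (1 + y)^2 gives running coefficients 1,-2,-4,5,5 for degrees 0…4.
Finally multiplying by (1 + 3y + y^2 + y^3), the product of all factors after the first has coefficients 1,1,-9,-8,14 for degrees 0…4.
[y^4] = 1·14 + 1·(-8) + 1·(-9) + 1·1 = -2.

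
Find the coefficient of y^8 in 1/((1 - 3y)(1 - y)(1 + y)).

Partial fractions give a closed form: a_n = (9/8)·3^n + (-1/4)·1^n + (1/8)·(-1)^n.
At n = 8: a_8 = 7381.

7381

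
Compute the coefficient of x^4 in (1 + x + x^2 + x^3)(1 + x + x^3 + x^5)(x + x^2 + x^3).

(1 + x + x^2 + x^3) has coefficients 1,1,1,1 for degrees 0…3.
(1 + x + x^3 + x^5) has coefficients 1,1,0,1,0 for degrees 0…4.
Finally multiplying by (x + x^2 + x^3), the product of all factors after the first has coefficients 0,1,2,2,2 for degrees 0…4.
[x^4] = 1·2 + 1·2 + 1·2 + 1·1 = 7.

7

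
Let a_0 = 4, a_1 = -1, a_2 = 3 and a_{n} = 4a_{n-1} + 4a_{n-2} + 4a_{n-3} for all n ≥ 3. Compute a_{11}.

7881664

The ordinary generating function has denominator 1 - 4q - 4q^2 - 4q^3.
Iterating the recurrence: a_0,…,a_{11} = 4, -1, 3, 24, 104, 524, 2608, 12944, 64304, 319424, 1586688, 7881664.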